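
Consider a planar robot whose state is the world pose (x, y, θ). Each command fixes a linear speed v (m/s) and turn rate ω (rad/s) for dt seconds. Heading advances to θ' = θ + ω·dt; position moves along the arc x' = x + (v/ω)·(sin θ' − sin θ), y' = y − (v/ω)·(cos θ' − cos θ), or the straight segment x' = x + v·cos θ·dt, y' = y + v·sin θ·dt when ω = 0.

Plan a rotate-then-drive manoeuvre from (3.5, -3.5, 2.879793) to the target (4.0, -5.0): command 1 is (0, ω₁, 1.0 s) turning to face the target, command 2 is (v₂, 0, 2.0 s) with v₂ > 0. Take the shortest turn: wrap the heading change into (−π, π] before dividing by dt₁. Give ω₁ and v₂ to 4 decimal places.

heading to target = atan2(-5−-3.5, 4−3.5) = -1.2490
Δθ = wrap(-1.2490 − 2.8798) = 2.1543; ω₁ = Δθ/dt₁ = 2.1543
distance = √((4−3.5)² + (-5−-3.5)²) = 1.5811; v₂ = distance/dt₂ = 0.7906

ω₁ = 2.1543, v₂ = 0.7906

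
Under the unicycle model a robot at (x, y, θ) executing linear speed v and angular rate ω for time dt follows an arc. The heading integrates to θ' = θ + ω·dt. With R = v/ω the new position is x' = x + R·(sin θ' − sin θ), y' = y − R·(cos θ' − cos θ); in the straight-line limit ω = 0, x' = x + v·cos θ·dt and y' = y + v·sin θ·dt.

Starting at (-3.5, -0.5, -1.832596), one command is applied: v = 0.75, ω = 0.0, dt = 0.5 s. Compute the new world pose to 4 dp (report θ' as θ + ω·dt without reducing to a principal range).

θ' = -1.8326 + 0.0·0.5 = -1.8326
ω = 0 → straight: x' = -3.5 + 0.75·cos(-1.8326)·0.5 = -3.5971
y' = -0.5 + 0.75·sin(-1.8326)·0.5 = -0.8622

(-3.5971, -0.8622, -1.8326)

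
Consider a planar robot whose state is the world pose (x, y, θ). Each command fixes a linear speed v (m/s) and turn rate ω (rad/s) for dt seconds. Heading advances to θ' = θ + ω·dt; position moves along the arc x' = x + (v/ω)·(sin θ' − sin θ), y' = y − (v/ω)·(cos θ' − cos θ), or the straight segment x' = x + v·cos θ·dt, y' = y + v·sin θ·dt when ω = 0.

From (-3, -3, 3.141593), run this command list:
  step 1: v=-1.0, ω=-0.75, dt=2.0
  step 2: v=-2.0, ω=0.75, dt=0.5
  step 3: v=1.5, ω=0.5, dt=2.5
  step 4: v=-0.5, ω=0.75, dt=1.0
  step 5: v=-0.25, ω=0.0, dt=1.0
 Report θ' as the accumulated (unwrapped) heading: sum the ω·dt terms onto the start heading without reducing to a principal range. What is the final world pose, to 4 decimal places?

(-3.9081, -3.0911, 4.0166)

step 1: θ'=1.6416 (R=1.3333) → pose (-1.6700, -4.2390, 1.6416)
step 2: θ'=2.0166 (R=-2.6667) → pose (-1.4161, -5.2002, 2.0166)
step 3: θ'=3.2666 (R=3.0000) → pose (-4.4969, -3.5171, 3.2666)
step 4: θ'=4.0166 (R=-0.6667) → pose (-4.0683, -3.2830, 4.0166)
step 5: θ'=4.0166 (straight) → pose (-3.9081, -3.0911, 4.0166)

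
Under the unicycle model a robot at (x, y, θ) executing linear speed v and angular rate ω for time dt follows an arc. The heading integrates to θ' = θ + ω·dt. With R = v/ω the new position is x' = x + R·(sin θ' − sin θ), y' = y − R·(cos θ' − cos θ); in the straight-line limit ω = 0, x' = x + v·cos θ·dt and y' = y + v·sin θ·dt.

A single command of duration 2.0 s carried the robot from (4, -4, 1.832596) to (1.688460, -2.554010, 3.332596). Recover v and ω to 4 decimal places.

v = 1.5000, ω = 0.7500

Δθ = 3.332596 − 1.832596 = 1.500000
ω = Δθ/dt = 1.500000/2.0 = 0.7500
R = Δx/(sin θ' − sin θ) = 2.0000
v = R·ω = 2.0000·0.7500 = 1.5000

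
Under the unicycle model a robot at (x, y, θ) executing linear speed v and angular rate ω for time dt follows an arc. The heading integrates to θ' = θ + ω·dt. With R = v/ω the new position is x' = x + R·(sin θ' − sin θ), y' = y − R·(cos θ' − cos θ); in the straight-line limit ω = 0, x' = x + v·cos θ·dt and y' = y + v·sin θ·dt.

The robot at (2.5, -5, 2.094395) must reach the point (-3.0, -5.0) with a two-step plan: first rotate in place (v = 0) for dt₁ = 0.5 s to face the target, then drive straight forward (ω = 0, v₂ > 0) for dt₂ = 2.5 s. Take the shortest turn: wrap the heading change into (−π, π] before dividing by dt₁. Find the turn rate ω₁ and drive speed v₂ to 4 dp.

ω₁ = 2.0944, v₂ = 2.2000

heading to target = atan2(-5−-5, -3−2.5) = 3.1416
Δθ = wrap(3.1416 − 2.0944) = 1.0472; ω₁ = Δθ/dt₁ = 2.0944
distance = √((-3−2.5)² + (-5−-5)²) = 5.5000; v₂ = distance/dt₂ = 2.2000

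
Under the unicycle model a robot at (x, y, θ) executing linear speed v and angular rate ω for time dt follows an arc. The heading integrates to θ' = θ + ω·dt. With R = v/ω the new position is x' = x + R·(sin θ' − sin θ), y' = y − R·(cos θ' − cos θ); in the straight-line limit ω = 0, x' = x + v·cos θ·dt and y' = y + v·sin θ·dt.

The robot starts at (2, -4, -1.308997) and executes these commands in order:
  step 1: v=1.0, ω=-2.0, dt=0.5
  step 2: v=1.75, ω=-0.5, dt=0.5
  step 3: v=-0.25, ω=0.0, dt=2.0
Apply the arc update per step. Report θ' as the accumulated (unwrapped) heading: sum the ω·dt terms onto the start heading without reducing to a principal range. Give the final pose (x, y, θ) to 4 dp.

(1.6412, -4.7581, -2.5590)

step 1: θ'=-2.3090 (R=-0.5000) → pose (1.8869, -4.4659, -2.3090)
step 2: θ'=-2.5590 (R=-3.5000) → pose (1.2237, -5.0332, -2.5590)
step 3: θ'=-2.5590 (straight) → pose (1.6412, -4.7581, -2.5590)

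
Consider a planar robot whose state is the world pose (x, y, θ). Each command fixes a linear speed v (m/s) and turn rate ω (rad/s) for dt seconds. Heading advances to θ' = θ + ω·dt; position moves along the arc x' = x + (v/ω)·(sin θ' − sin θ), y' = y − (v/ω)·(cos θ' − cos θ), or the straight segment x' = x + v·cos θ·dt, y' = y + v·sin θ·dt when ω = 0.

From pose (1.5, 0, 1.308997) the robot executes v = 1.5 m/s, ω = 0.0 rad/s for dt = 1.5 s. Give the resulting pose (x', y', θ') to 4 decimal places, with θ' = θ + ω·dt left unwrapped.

θ' = 1.3090 + 0.0·1.5 = 1.3090
ω = 0 → straight: x' = 1.5 + 1.5·cos(1.3090)·1.5 = 2.0823
y' = 0 + 1.5·sin(1.3090)·1.5 = 2.1733

(2.0823, 2.1733, 1.3090)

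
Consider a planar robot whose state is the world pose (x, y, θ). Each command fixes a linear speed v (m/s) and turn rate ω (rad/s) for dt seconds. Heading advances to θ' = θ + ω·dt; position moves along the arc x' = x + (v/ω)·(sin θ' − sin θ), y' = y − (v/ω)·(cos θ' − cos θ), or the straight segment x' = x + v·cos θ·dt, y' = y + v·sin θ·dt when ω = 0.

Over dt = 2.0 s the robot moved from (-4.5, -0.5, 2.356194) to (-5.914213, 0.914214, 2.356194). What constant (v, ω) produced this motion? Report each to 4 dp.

Δθ = 2.356194 − 2.356194 = 0.000000
ω = Δθ/dt = 0.000000/2.0 = 0.0000
ω = 0 → v = (Δx·cos θ + Δy·sin θ)/dt = 1.0000

v = 1.0000, ω = 0.0000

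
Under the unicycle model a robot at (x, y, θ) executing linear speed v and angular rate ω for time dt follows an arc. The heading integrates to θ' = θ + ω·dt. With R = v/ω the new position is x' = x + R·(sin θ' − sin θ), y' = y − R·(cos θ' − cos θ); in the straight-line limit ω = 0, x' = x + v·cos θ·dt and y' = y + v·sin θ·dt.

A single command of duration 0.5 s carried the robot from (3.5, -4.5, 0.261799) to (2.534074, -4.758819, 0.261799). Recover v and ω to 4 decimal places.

Δθ = 0.261799 − 0.261799 = 0.000000
ω = Δθ/dt = 0.000000/0.5 = 0.0000
ω = 0 → v = (Δx·cos θ + Δy·sin θ)/dt = -2.0000

v = -2.0000, ω = 0.0000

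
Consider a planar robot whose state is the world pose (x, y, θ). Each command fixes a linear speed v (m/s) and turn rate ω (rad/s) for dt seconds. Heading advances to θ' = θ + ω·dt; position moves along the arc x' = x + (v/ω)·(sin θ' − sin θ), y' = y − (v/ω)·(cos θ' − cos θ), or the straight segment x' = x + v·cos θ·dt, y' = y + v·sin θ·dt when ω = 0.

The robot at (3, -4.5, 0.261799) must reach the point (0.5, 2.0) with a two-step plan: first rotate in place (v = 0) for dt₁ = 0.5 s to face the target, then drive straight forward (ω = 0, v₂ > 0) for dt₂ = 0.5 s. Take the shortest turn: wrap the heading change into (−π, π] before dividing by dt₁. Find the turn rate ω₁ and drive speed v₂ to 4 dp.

ω₁ = 3.3523, v₂ = 13.9284

heading to target = atan2(2−-4.5, 0.5−3) = 1.9380
Δθ = wrap(1.9380 − 0.2618) = 1.6762; ω₁ = Δθ/dt₁ = 3.3523
distance = √((0.5−3)² + (2−-4.5)²) = 6.9642; v₂ = distance/dt₂ = 13.9284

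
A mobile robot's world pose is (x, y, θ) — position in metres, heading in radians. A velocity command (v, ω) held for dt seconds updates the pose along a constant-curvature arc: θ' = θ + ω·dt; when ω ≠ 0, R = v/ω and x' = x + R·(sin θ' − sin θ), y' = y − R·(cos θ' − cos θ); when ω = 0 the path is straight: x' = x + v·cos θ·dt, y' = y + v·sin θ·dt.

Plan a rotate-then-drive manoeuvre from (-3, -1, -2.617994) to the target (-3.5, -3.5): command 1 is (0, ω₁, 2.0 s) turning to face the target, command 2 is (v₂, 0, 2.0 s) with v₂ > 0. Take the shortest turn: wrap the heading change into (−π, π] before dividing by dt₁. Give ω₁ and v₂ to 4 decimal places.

heading to target = atan2(-3.5−-1, -3.5−-3) = -1.7682
Δθ = wrap(-1.7682 − -2.6180) = 0.8498; ω₁ = Δθ/dt₁ = 0.4249
distance = √((-3.5−-3)² + (-3.5−-1)²) = 2.5495; v₂ = distance/dt₂ = 1.2748

ω₁ = 0.4249, v₂ = 1.2748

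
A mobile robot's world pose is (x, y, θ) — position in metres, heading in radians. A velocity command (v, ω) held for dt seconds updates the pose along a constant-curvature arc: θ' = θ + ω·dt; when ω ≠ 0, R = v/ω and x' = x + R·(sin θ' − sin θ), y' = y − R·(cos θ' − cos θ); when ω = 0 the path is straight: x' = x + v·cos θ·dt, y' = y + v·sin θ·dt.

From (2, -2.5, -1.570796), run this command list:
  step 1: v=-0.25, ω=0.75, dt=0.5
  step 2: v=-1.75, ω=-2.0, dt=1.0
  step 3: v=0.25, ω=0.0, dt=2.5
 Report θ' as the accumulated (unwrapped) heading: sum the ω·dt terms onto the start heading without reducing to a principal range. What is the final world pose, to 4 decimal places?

(2.2144, -1.1498, -3.1958)

step 1: θ'=-1.1958 (R=-0.3333) → pose (1.9768, -2.3779, -1.1958)
step 2: θ'=-3.1958 (R=0.8750) → pose (2.8384, -1.1837, -3.1958)
step 3: θ'=-3.1958 (straight) → pose (2.2144, -1.1498, -3.1958)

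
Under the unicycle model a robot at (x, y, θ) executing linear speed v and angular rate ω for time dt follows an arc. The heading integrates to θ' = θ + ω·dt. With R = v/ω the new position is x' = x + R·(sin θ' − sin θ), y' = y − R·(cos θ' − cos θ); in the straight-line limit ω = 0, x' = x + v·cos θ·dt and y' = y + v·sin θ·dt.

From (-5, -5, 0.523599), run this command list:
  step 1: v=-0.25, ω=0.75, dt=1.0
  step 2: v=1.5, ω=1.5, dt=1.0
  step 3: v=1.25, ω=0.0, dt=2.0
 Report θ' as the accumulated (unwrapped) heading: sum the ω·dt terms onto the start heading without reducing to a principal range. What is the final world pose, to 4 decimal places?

step 1: θ'=1.2736 (R=-0.3333) → pose (-5.1521, -5.1911, 1.2736)
step 2: θ'=2.7736 (R=1.0000) → pose (-5.7485, -3.9652, 2.7736)
step 3: θ'=2.7736 (straight) → pose (-8.0811, -3.0658, 2.7736)

(-8.0811, -3.0658, 2.7736)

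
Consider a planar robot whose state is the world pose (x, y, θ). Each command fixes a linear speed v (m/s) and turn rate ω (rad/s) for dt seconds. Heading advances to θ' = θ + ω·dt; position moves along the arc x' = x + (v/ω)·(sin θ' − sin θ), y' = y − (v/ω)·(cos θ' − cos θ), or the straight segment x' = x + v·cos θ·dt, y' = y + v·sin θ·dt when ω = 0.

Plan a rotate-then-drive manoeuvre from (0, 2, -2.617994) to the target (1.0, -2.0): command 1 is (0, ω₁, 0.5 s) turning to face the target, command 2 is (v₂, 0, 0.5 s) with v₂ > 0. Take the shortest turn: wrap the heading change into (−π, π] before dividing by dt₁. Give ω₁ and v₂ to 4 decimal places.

ω₁ = 2.5844, v₂ = 8.2462

heading to target = atan2(-2−2, 1−0) = -1.3258
Δθ = wrap(-1.3258 − -2.6180) = 1.2922; ω₁ = Δθ/dt₁ = 2.5844
distance = √((1−0)² + (-2−2)²) = 4.1231; v₂ = distance/dt₂ = 8.2462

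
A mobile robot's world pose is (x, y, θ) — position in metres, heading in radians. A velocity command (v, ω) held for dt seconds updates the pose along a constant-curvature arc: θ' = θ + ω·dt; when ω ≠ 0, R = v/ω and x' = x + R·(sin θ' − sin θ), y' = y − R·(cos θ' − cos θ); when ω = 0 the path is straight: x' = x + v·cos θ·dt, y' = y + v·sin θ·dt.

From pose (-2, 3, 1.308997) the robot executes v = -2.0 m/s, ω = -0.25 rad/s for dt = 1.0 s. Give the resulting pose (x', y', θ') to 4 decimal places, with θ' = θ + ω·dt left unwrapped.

θ' = 1.3090 + -0.25·1.0 = 1.0590
R = v/ω = -2.0/-0.25 = 8.0000
x' = -2 + 8.0000·(sin 1.0590 − sin 1.3090) = -2.7525
y' = 3 − 8.0000·(cos 1.0590 − cos 1.3090) = 1.1526

(-2.7525, 1.1526, 1.0590)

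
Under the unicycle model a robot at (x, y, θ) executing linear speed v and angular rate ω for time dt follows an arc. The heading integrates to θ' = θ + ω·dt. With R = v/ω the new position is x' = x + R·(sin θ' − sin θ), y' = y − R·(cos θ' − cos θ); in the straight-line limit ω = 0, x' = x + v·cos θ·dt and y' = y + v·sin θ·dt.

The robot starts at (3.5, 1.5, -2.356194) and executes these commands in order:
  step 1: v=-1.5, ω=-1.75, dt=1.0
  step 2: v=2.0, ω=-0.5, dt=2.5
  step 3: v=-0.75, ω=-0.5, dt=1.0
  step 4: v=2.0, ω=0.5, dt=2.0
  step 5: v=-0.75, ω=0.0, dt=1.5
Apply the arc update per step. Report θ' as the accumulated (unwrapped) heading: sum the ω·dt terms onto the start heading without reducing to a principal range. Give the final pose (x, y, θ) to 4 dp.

(6.4610, 7.5515, -4.8562)

step 1: θ'=-4.1062 (R=0.8571) → pose (4.8105, 1.3823, -4.1062)
step 2: θ'=-5.3562 (R=-4.0000) → pose (4.8985, 6.0622, -5.3562)
step 3: θ'=-5.8562 (R=1.5000) → pose (4.3200, 5.5973, -5.8562)
step 4: θ'=-4.8562 (R=4.0000) → pose (6.6222, 8.6649, -4.8562)
step 5: θ'=-4.8562 (straight) → pose (6.4610, 7.5515, -4.8562)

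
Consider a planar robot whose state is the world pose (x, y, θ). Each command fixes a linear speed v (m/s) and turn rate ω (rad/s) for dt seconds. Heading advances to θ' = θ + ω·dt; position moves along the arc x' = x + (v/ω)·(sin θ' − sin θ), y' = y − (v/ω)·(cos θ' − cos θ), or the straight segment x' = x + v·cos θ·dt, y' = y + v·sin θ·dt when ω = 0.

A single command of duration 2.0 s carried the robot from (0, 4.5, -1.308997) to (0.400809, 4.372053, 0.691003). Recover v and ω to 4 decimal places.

v = 0.2500, ω = 1.0000

Δθ = 0.691003 − -1.308997 = 2.000000
ω = Δθ/dt = 2.000000/2.0 = 1.0000
R = Δx/(sin θ' − sin θ) = 0.2500
v = R·ω = 0.2500·1.0000 = 0.2500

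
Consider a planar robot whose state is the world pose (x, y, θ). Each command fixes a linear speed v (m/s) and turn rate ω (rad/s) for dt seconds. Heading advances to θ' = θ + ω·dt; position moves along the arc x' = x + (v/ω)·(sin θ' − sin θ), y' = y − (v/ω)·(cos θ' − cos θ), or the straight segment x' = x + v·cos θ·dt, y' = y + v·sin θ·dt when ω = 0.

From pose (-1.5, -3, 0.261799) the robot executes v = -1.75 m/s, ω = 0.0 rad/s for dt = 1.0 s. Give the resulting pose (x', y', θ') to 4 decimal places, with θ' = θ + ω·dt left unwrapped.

θ' = 0.2618 + 0.0·1.0 = 0.2618
ω = 0 → straight: x' = -1.5 + -1.75·cos(0.2618)·1.0 = -3.1904
y' = -3 + -1.75·sin(0.2618)·1.0 = -3.4529

(-3.1904, -3.4529, 0.2618)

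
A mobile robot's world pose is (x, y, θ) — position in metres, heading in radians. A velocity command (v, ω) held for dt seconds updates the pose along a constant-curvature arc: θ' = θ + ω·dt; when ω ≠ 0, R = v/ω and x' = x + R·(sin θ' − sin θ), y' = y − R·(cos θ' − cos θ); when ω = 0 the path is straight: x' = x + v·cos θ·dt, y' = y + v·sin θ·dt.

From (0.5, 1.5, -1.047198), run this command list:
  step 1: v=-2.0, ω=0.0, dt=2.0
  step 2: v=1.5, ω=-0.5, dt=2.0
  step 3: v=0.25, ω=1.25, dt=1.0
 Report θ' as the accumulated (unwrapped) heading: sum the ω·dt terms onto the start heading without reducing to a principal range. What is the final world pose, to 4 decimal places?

(-1.3975, 1.8569, -0.7972)

step 1: θ'=-1.0472 (straight) → pose (-1.5000, 4.9641, -1.0472)
step 2: θ'=-2.0472 (R=-3.0000) → pose (-1.4321, 2.0884, -2.0472)
step 3: θ'=-0.7972 (R=0.2000) → pose (-1.3975, 1.8569, -0.7972)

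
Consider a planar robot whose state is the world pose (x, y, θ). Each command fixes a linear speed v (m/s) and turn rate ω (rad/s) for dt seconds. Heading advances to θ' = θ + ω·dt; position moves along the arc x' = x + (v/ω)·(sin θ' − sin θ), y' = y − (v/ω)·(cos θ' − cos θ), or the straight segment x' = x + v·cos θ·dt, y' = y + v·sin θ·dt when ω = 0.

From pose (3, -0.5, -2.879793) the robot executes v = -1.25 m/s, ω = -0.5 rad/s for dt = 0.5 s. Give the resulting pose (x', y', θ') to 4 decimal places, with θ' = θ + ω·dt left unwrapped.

θ' = -2.8798 + -0.5·0.5 = -3.1298
R = v/ω = -1.25/-0.5 = 2.5000
x' = 3 + 2.5000·(sin -3.1298 − sin -2.8798) = 3.6175
y' = -0.5 − 2.5000·(cos -3.1298 − cos -2.8798) = -0.4150

(3.6175, -0.4150, -3.1298)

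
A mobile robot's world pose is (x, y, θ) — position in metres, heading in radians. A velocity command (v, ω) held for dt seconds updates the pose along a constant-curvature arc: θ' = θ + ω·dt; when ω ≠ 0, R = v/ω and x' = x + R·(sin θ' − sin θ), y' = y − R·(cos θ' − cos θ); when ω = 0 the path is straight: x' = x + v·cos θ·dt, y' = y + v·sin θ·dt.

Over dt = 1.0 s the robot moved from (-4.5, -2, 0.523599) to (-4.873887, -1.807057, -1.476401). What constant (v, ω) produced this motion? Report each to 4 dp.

v = -0.5000, ω = -2.0000

Δθ = -1.476401 − 0.523599 = -2.000000
ω = Δθ/dt = -2.000000/1.0 = -2.0000
R = Δx/(sin θ' − sin θ) = 0.2500
v = R·ω = 0.2500·-2.0000 = -0.5000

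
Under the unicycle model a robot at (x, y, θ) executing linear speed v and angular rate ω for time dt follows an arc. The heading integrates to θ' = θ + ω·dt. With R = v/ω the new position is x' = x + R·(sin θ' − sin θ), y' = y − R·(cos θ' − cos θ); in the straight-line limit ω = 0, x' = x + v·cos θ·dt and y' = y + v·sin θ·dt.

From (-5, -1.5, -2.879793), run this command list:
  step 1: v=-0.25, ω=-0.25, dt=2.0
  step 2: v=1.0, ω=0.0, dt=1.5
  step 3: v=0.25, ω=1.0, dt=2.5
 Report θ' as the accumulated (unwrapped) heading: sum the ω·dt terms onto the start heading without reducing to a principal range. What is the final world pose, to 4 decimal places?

(-6.2145, -1.5425, -0.8798)

step 1: θ'=-3.3798 (R=1.0000) → pose (-4.5052, -1.4942, -3.3798)
step 2: θ'=-3.3798 (straight) → pose (-5.9629, -1.1402, -3.3798)
step 3: θ'=-0.8798 (R=0.2500) → pose (-6.2145, -1.5425, -0.8798)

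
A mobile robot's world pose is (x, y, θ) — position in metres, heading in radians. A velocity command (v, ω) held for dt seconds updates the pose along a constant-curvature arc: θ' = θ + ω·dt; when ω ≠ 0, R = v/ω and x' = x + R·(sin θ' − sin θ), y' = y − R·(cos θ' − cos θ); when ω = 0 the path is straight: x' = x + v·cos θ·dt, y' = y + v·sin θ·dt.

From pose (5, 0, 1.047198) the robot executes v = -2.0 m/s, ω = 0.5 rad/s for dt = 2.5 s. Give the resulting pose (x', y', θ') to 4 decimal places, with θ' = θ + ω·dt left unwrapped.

(5.4738, -4.6567, 2.2972)

θ' = 1.0472 + 0.5·2.5 = 2.2972
R = v/ω = -2.0/0.5 = -4.0000
x' = 5 + -4.0000·(sin 2.2972 − sin 1.0472) = 5.4738
y' = 0 − -4.0000·(cos 2.2972 − cos 1.0472) = -4.6567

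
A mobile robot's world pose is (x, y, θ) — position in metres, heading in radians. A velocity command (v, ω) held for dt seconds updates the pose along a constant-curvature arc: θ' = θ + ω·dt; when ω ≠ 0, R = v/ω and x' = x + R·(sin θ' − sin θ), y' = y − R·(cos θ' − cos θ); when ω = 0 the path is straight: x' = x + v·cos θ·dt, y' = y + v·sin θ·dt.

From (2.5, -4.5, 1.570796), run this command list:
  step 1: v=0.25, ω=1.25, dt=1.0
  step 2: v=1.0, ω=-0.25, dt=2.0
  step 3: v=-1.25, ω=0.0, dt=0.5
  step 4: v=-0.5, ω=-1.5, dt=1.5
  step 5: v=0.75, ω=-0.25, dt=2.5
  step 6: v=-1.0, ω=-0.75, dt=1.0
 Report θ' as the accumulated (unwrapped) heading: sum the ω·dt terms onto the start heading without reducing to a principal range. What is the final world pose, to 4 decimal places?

step 1: θ'=2.8208 (R=0.2000) → pose (2.3631, -4.3102, 2.8208)
step 2: θ'=2.3208 (R=-4.0000) → pose (0.6976, -3.2408, 2.3208)
step 3: θ'=2.3208 (straight) → pose (1.1236, -3.6981, 2.3208)
step 4: θ'=0.0708 (R=0.3333) → pose (0.9033, -4.2578, 0.0708)
step 5: θ'=-0.5542 (R=-3.0000) → pose (2.6943, -4.6994, -0.5542)
step 6: θ'=-1.3042 (R=1.3333) → pose (2.1098, -3.9169, -1.3042)

(2.1098, -3.9169, -1.3042)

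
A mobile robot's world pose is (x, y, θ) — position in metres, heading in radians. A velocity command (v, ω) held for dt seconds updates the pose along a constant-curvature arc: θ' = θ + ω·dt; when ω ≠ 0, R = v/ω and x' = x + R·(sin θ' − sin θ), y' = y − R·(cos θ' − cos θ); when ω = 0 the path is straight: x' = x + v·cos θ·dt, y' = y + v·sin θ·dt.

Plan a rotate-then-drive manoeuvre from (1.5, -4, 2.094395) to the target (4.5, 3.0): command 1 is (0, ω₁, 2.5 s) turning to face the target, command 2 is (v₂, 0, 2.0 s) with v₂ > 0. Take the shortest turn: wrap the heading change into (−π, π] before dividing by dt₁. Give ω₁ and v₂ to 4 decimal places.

heading to target = atan2(3−-4, 4.5−1.5) = 1.1659
Δθ = wrap(1.1659 − 2.0944) = -0.9285; ω₁ = Δθ/dt₁ = -0.3714
distance = √((4.5−1.5)² + (3−-4)²) = 7.6158; v₂ = distance/dt₂ = 3.8079

ω₁ = -0.3714, v₂ = 3.8079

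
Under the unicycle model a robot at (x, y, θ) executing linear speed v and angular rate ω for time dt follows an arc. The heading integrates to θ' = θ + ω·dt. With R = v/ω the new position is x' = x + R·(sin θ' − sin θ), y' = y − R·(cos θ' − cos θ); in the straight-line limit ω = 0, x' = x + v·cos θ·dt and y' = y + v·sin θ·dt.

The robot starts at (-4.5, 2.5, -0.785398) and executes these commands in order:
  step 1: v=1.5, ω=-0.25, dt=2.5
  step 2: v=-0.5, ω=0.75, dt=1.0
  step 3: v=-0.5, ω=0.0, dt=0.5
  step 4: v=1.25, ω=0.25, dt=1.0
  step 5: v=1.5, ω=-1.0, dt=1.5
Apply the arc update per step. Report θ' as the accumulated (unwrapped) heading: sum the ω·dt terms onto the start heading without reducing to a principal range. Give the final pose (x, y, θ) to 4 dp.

(-1.3781, -2.7222, -1.9104)

step 1: θ'=-1.4104 (R=-6.0000) → pose (-2.8197, -0.7844, -1.4104)
step 2: θ'=-0.6604 (R=-0.6667) → pose (-3.0688, -0.3643, -0.6604)
step 3: θ'=-0.6604 (straight) → pose (-3.2662, -0.2110, -0.6604)
step 4: θ'=-0.4104 (R=5.0000) → pose (-2.1940, -0.8471, -0.4104)
step 5: θ'=-1.9104 (R=-1.5000) → pose (-1.3781, -2.7222, -1.9104)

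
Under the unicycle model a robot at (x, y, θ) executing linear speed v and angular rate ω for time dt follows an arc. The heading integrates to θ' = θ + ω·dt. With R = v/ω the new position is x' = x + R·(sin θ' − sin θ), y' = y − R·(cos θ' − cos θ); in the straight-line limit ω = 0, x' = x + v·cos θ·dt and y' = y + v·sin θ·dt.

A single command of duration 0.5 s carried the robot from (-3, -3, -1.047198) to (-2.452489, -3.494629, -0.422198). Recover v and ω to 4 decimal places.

Δθ = -0.422198 − -1.047198 = 0.625000
ω = Δθ/dt = 0.625000/0.5 = 1.2500
R = Δx/(sin θ' − sin θ) = 1.2000
v = R·ω = 1.2000·1.2500 = 1.5000

v = 1.5000, ω = 1.2500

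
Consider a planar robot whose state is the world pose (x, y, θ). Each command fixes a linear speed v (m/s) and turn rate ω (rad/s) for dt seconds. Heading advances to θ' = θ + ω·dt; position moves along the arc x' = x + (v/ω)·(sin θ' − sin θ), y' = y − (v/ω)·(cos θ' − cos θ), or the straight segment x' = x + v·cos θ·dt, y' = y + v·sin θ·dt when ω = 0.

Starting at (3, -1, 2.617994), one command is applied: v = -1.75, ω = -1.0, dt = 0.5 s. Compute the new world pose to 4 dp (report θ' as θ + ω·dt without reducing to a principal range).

(3.6195, -1.6050, 2.1180)

θ' = 2.6180 + -1.0·0.5 = 2.1180
R = v/ω = -1.75/-1.0 = 1.7500
x' = 3 + 1.7500·(sin 2.1180 − sin 2.6180) = 3.6195
y' = -1 − 1.7500·(cos 2.1180 − cos 2.6180) = -1.6050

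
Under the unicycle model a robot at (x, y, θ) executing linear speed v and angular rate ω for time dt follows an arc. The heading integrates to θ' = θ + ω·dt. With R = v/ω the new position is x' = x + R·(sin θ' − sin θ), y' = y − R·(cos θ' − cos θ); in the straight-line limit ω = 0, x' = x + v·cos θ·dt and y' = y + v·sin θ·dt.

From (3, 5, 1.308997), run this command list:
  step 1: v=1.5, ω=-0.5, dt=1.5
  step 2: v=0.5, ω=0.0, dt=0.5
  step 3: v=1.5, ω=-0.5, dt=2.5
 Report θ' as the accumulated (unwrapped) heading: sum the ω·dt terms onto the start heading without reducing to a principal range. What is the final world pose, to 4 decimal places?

(8.0217, 6.6679, -0.6910)

step 1: θ'=0.5590 (R=-3.0000) → pose (4.3068, 6.7669, 0.5590)
step 2: θ'=0.5590 (straight) → pose (4.5187, 6.8995, 0.5590)
step 3: θ'=-0.6910 (R=-3.0000) → pose (8.0217, 6.6679, -0.6910)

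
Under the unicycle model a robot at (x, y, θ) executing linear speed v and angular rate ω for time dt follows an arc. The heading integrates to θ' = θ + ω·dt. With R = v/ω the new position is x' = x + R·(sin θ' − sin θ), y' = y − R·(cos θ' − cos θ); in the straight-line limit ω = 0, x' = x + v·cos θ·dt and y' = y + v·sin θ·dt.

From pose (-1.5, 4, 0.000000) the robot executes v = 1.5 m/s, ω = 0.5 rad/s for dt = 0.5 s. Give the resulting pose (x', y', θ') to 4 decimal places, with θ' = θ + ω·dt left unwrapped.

(-0.7578, 4.0933, 0.2500)

θ' = 0.0000 + 0.5·0.5 = 0.2500
R = v/ω = 1.5/0.5 = 3.0000
x' = -1.5 + 3.0000·(sin 0.2500 − sin 0.0000) = -0.7578
y' = 4 − 3.0000·(cos 0.2500 − cos 0.0000) = 4.0933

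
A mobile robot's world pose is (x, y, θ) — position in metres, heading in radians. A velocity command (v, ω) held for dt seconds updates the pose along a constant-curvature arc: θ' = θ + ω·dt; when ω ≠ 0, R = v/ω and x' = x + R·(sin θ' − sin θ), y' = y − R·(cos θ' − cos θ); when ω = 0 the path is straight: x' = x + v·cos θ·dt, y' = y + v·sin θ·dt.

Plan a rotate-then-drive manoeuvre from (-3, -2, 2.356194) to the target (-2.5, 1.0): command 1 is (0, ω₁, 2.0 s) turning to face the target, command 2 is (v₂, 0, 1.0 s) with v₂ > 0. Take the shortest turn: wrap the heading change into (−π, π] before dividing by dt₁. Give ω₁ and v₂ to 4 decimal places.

heading to target = atan2(1−-2, -2.5−-3) = 1.4056
Δθ = wrap(1.4056 − 2.3562) = -0.9505; ω₁ = Δθ/dt₁ = -0.4753
distance = √((-2.5−-3)² + (1−-2)²) = 3.0414; v₂ = distance/dt₂ = 3.0414

ω₁ = -0.4753, v₂ = 3.0414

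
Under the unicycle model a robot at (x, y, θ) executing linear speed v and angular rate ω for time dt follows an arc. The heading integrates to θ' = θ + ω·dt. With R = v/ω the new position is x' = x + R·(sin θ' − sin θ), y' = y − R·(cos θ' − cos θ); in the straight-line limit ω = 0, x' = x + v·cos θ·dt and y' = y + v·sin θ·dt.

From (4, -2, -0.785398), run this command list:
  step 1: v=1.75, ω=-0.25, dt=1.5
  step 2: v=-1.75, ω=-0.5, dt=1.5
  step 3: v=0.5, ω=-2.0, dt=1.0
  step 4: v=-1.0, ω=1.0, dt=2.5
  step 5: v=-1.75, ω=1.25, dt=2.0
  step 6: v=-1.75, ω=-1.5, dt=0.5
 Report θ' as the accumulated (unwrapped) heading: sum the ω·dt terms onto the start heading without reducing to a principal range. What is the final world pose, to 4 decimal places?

step 1: θ'=-1.1604 (R=-7.0000) → pose (5.4690, -4.1569, -1.1604)
step 2: θ'=-1.9104 (R=3.5000) → pose (5.3782, -1.5946, -1.9104)
step 3: θ'=-3.9104 (R=-0.2500) → pose (4.9687, -1.6910, -3.9104)
step 4: θ'=-1.4104 (R=-1.0000) → pose (6.6511, -0.8126, -1.4104)
step 5: θ'=1.0896 (R=-1.4000) → pose (4.0281, -0.3882, 1.0896)
step 6: θ'=0.3396 (R=1.1667) → pose (3.3825, -0.9483, 0.3396)

(3.3825, -0.9483, 0.3396)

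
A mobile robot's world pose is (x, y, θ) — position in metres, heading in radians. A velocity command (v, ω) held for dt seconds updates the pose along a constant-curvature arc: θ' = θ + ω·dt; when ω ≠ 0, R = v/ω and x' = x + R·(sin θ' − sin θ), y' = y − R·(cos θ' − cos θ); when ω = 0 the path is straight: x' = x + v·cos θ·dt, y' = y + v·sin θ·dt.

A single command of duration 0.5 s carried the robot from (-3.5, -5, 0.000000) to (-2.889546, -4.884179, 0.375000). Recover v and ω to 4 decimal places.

Δθ = 0.375000 − 0.000000 = 0.375000
ω = Δθ/dt = 0.375000/0.5 = 0.7500
R = Δx/(sin θ' − sin θ) = 1.6667
v = R·ω = 1.6667·0.7500 = 1.2500

v = 1.2500, ω = 0.7500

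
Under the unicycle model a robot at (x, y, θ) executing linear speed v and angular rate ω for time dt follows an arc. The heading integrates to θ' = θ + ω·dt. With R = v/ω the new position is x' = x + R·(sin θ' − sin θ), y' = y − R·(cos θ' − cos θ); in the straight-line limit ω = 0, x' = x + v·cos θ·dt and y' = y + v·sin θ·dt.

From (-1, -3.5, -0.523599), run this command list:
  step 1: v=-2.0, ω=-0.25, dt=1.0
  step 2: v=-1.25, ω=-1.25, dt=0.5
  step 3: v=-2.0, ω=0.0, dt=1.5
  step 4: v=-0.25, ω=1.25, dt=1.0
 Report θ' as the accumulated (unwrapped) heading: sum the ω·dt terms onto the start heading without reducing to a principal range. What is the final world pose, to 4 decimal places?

(-3.5577, 1.3682, -0.1486)

step 1: θ'=-0.7736 (R=8.0000) → pose (-2.5897, -2.2950, -0.7736)
step 2: θ'=-1.3986 (R=1.0000) → pose (-2.8762, -1.7509, -1.3986)
step 3: θ'=-1.3986 (straight) → pose (-3.3903, 1.2047, -1.3986)
step 4: θ'=-0.1486 (R=-0.2000) → pose (-3.5577, 1.3682, -0.1486)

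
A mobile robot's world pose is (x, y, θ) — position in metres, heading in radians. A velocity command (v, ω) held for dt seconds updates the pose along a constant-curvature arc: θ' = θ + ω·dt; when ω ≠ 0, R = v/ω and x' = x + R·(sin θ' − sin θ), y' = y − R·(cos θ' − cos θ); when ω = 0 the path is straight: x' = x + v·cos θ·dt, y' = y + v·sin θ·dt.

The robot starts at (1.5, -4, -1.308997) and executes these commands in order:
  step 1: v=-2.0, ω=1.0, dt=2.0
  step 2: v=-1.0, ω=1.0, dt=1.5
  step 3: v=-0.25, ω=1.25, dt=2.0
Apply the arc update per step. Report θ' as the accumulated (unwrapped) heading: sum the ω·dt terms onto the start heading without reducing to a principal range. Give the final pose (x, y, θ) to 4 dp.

step 1: θ'=0.6910 (R=-2.0000) → pose (-1.7065, -2.9764, 0.6910)
step 2: θ'=2.1910 (R=-1.0000) → pose (-1.8829, -4.3282, 2.1910)
step 3: θ'=4.6910 (R=-0.2000) → pose (-1.5202, -4.2163, 4.6910)

(-1.5202, -4.2163, 4.6910)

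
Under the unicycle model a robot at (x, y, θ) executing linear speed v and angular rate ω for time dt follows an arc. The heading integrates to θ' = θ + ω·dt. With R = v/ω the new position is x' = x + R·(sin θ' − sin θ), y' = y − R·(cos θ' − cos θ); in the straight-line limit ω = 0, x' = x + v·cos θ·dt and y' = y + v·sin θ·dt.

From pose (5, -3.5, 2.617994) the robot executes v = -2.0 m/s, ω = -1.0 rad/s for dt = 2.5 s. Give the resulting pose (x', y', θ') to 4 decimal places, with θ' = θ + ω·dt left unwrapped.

(4.2354, -7.2181, 0.1180)

θ' = 2.6180 + -1.0·2.5 = 0.1180
R = v/ω = -2.0/-1.0 = 2.0000
x' = 5 + 2.0000·(sin 0.1180 − sin 2.6180) = 4.2354
y' = -3.5 − 2.0000·(cos 0.1180 − cos 2.6180) = -7.2181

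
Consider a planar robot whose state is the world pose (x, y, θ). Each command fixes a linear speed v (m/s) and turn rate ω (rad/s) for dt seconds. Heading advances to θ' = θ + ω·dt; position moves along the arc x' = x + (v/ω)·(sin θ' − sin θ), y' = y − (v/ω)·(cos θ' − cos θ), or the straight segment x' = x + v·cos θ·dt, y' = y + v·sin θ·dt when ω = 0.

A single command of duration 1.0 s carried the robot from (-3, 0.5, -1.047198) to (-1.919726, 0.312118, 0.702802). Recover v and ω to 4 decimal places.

Δθ = 0.702802 − -1.047198 = 1.750000
ω = Δθ/dt = 1.750000/1.0 = 1.7500
R = Δx/(sin θ' − sin θ) = 0.7143
v = R·ω = 0.7143·1.7500 = 1.2500

v = 1.2500, ω = 1.7500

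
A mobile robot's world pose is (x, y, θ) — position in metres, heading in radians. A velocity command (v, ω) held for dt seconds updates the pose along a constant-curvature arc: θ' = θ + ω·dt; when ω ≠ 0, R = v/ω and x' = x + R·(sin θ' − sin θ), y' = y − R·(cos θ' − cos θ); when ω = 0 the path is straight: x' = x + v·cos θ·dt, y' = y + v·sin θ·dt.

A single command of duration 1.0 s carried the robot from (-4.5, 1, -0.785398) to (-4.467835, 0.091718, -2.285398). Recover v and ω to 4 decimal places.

v = 1.0000, ω = -1.5000

Δθ = -2.285398 − -0.785398 = -1.500000
ω = Δθ/dt = -1.500000/1.0 = -1.5000
R = −Δy/(cos θ' − cos θ) = -0.6667
v = R·ω = -0.6667·-1.5000 = 1.0000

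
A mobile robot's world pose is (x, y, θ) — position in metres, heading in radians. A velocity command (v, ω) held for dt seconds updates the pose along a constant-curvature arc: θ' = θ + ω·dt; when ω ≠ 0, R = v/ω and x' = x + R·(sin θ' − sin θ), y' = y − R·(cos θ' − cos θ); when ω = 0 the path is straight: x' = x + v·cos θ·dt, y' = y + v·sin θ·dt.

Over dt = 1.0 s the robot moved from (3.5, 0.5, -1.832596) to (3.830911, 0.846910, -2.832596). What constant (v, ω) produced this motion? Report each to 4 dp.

Δθ = -2.832596 − -1.832596 = -1.000000
ω = Δθ/dt = -1.000000/1.0 = -1.0000
R = −Δy/(cos θ' − cos θ) = 0.5000
v = R·ω = 0.5000·-1.0000 = -0.5000

v = -0.5000, ω = -1.0000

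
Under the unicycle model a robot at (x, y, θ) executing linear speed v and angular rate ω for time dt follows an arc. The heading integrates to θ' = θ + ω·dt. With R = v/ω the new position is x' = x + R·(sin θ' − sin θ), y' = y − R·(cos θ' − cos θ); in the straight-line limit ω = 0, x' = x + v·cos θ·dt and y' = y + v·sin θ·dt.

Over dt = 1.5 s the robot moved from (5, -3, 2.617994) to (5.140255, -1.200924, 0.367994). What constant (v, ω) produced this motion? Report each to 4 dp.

v = 1.5000, ω = -1.5000

Δθ = 0.367994 − 2.617994 = -2.250000
ω = Δθ/dt = -2.250000/1.5 = -1.5000
R = −Δy/(cos θ' − cos θ) = -1.0000
v = R·ω = -1.0000·-1.5000 = 1.5000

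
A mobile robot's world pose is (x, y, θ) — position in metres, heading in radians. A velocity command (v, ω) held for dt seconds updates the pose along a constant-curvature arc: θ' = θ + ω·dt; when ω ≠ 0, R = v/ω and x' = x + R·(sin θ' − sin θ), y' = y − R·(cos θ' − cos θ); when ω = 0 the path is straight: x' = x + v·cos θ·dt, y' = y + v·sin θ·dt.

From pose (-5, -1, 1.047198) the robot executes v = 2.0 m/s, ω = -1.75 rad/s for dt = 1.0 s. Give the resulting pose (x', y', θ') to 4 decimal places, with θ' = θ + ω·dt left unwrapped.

θ' = 1.0472 + -1.75·1.0 = -0.7028
R = v/ω = 2.0/-1.75 = -1.1429
x' = -5 + -1.1429·(sin -0.7028 − sin 1.0472) = -3.2716
y' = -1 − -1.1429·(cos -0.7028 − cos 1.0472) = -0.6994

(-3.2716, -0.6994, -0.7028)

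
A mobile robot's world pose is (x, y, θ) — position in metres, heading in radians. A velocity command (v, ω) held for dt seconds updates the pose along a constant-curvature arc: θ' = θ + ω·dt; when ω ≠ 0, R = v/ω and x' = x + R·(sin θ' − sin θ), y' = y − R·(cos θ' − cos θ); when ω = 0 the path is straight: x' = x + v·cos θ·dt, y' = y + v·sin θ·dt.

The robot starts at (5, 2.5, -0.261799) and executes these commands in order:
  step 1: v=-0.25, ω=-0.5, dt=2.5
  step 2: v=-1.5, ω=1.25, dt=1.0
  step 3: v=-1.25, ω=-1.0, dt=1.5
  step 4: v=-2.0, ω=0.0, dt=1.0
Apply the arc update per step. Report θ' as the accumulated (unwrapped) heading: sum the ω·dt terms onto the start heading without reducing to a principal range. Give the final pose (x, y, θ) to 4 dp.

step 1: θ'=-1.5118 (R=0.5000) → pose (4.6303, 2.9535, -1.5118)
step 2: θ'=-0.2618 (R=-1.2000) → pose (3.7429, 4.0418, -0.2618)
step 3: θ'=-1.7618 (R=1.2500) → pose (2.8392, 5.4865, -1.7618)
step 4: θ'=-1.7618 (straight) → pose (3.2189, 7.4502, -1.7618)

(3.2189, 7.4502, -1.7618)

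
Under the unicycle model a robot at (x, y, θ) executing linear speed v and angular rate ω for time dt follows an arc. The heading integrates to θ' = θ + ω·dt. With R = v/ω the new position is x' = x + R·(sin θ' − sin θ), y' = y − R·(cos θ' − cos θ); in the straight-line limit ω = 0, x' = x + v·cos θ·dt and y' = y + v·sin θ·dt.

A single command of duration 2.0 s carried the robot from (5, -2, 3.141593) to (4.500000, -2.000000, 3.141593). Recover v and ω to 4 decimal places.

v = 0.2500, ω = 0.0000

Δθ = 3.141593 − 3.141593 = 0.000000
ω = Δθ/dt = 0.000000/2.0 = 0.0000
ω = 0 → v = (Δx·cos θ + Δy·sin θ)/dt = 0.2500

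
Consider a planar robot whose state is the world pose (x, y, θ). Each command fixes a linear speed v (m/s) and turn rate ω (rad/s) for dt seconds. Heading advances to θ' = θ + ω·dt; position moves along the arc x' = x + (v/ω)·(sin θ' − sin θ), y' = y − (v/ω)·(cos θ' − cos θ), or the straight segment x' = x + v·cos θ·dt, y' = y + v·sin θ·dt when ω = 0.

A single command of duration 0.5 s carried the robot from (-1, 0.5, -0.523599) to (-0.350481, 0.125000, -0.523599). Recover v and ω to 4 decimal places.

Δθ = -0.523599 − -0.523599 = 0.000000
ω = Δθ/dt = 0.000000/0.5 = 0.0000
ω = 0 → v = (Δx·cos θ + Δy·sin θ)/dt = 1.5000

v = 1.5000, ω = 0.0000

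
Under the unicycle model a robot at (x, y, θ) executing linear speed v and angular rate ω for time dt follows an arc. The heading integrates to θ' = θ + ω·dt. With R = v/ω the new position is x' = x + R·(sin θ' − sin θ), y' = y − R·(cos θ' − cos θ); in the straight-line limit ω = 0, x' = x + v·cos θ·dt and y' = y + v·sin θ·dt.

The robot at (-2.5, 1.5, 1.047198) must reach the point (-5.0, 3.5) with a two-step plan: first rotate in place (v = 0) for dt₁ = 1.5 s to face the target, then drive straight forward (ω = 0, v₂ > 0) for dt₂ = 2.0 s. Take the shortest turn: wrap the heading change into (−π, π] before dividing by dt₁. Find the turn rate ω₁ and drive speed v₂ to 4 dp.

ω₁ = 0.9464, v₂ = 1.6008

heading to target = atan2(3.5−1.5, -5−-2.5) = 2.4669
Δθ = wrap(2.4669 − 1.0472) = 1.4197; ω₁ = Δθ/dt₁ = 0.9464
distance = √((-5−-2.5)² + (3.5−1.5)²) = 3.2016; v₂ = distance/dt₂ = 1.6008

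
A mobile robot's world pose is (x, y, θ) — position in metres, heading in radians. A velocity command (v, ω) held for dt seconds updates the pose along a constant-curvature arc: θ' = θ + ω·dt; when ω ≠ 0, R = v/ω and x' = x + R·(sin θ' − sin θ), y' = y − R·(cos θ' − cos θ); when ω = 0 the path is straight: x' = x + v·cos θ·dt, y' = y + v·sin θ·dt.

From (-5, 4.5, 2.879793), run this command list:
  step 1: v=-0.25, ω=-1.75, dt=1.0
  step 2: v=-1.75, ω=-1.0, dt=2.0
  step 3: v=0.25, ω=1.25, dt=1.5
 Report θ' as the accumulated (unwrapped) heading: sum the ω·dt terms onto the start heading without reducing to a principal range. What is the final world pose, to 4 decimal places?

step 1: θ'=1.1298 (R=0.1429) → pose (-4.9078, 4.3010, 1.1298)
step 2: θ'=-0.8702 (R=1.7500) → pose (-7.8282, 3.9198, -0.8702)
step 3: θ'=1.0048 (R=0.2000) → pose (-7.5065, 3.9415, 1.0048)

(-7.5065, 3.9415, 1.0048)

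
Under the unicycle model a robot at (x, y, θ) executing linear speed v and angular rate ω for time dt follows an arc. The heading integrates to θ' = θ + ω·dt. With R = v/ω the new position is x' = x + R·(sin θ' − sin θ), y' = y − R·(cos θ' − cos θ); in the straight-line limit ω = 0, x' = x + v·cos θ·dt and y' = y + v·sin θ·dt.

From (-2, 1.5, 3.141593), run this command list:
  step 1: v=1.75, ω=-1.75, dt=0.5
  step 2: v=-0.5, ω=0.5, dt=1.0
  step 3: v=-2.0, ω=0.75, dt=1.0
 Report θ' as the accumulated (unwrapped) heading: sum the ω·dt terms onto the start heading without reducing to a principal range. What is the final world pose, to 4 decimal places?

step 1: θ'=2.2666 (R=-1.0000) → pose (-2.7675, 1.8590, 2.2666)
step 2: θ'=2.7666 (R=-1.0000) → pose (-2.3663, 1.5695, 2.7666)
step 3: θ'=3.5166 (R=-2.6667) → pose (-0.4128, 1.5695, 3.5166)

(-0.4128, 1.5695, 3.5166)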